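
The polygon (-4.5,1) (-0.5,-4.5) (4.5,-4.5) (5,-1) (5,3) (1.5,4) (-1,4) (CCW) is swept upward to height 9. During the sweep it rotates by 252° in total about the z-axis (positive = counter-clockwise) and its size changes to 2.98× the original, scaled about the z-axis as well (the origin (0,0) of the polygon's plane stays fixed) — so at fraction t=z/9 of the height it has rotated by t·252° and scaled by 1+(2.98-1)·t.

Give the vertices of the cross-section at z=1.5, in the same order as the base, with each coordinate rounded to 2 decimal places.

Cross-section at z=1.5: (-5.34,-3.02) (3.51,-4.89) (8.45,-0.44) (5.83,3.46) (2.27,7.41) (-2.08,5.29) (-4.55,3.06)

t = z/height = 1.5/9 = 0.166667
s = 1 + (scale-1)·z/height = 1 + (2.98-1)·1.5/9 = 1.330000
θ = twist·z/height = 252°·1.5/9 = 42.0000° = 0.733038 rad
cos θ = 0.743145, sin θ = 0.669131 (intermediates below are computed at full precision and shown rounded to 5 d.p.)
v1: (-4.5,1) → rotate → (-4.01328,-2.26794) → ×s → (-5.33767,-3.01636) → (-5.34,-3.02)
v2: (-0.5,-4.5) → rotate → (2.63952,-3.67872) → ×s → (3.51056,-4.89269) → (3.51,-4.89)
v3: (4.5,-4.5) → rotate → (6.35524,-0.33306) → ×s → (8.45247,-0.44298) → (8.45,-0.44)
v4: (5,-1) → rotate → (4.38485,2.60251) → ×s → (5.83186,3.46134) → (5.83,3.46)
v5: (5,3) → rotate → (1.70833,5.57509) → ×s → (2.27208,7.41487) → (2.27,7.41)
v6: (1.5,4) → rotate → (-1.56181,3.97628) → ×s → (-2.07720,5.28845) → (-2.08,5.29)
v7: (-1,4) → rotate → (-3.41967,2.30345) → ×s → (-4.54816,3.06359) → (-4.55,3.06)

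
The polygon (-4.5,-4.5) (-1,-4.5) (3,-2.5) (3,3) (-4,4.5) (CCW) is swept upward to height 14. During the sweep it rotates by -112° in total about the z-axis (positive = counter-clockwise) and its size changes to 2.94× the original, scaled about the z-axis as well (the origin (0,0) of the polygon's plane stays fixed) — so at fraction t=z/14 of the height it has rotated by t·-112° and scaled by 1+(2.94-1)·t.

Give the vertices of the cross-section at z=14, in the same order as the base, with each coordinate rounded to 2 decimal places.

t = z/height = 14/14 = 1
s = 1 + (scale-1)·z/height = 1 + (2.94-1)·14/14 = 2.940000
θ = twist·z/height = -112°·14/14 = -112.0000° = -1.954769 rad
cos θ = -0.374607, sin θ = -0.927184 (intermediates below are computed at full precision and shown rounded to 5 d.p.)
v1: (-4.5,-4.5) → rotate → (-2.48660,5.85806) → ×s → (-7.31060,17.22269) → (-7.31,17.22)
v2: (-1,-4.5) → rotate → (-3.79772,2.61291) → ×s → (-11.16530,7.68197) → (-11.17,7.68)
v3: (3,-2.5) → rotate → (-3.44178,-1.84504) → ×s → (-10.11883,-5.42440) → (-10.12,-5.42)
v4: (3,3) → rotate → (1.65773,-3.90537) → ×s → (4.87373,-11.48179) → (4.87,-11.48)
v5: (-4,4.5) → rotate → (5.67075,2.02301) → ×s → (16.67202,5.94764) → (16.67,5.95)

Cross-section at z=14: (-7.31,17.22) (-11.17,7.68) (-10.12,-5.42) (4.87,-11.48) (16.67,5.95)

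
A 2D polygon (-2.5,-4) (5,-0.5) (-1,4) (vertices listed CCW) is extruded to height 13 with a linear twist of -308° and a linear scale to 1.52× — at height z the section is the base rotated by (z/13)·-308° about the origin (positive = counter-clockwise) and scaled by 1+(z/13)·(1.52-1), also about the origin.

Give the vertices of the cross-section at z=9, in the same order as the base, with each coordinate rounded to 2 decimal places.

Cross-section at z=9: (5.83,2.69) (-5.32,4.30) (-1.84,-5.30)

t = z/height = 9/13 = 0.692308
s = 1 + (scale-1)·z/height = 1 + (1.52-1)·9/13 = 1.360000
θ = twist·z/height = -308°·9/13 = -213.2308° = -3.721579 rad
cos θ = -0.836470, sin θ = 0.548013 (intermediates below are computed at full precision and shown rounded to 5 d.p.)
v1: (-2.5,-4) → rotate → (4.28323,1.97585) → ×s → (5.82519,2.68716) → (5.83,2.69)
v2: (5,-0.5) → rotate → (-3.90834,3.15830) → ×s → (-5.31535,4.29528) → (-5.32,4.30)
v3: (-1,4) → rotate → (-1.35558,-3.89389) → ×s → (-1.84359,-5.29569) → (-1.84,-5.30)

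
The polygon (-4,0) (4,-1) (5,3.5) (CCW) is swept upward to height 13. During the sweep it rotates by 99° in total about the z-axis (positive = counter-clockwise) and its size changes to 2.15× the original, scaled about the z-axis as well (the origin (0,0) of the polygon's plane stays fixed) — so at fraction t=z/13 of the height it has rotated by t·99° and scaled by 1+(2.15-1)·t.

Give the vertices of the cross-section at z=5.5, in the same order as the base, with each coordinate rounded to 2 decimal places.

t = z/height = 5.5/13 = 0.423077
s = 1 + (scale-1)·z/height = 1 + (2.15-1)·5.5/13 = 1.486538
θ = twist·z/height = 99°·5.5/13 = 41.8846° = 0.731024 rad
cos θ = 0.744491, sin θ = 0.667633 (intermediates below are computed at full precision and shown rounded to 5 d.p.)
v1: (-4,0) → rotate → (-2.97796,-2.67053) → ×s → (-4.42686,-3.96985) → (-4.43,-3.97)
v2: (4,-1) → rotate → (3.64560,1.92604) → ×s → (5.41932,2.86313) → (5.42,2.86)
v3: (5,3.5) → rotate → (1.38574,5.94388) → ×s → (2.05996,8.83581) → (2.06,8.84)

Cross-section at z=5.5: (-4.43,-3.97) (5.42,2.86) (2.06,8.84)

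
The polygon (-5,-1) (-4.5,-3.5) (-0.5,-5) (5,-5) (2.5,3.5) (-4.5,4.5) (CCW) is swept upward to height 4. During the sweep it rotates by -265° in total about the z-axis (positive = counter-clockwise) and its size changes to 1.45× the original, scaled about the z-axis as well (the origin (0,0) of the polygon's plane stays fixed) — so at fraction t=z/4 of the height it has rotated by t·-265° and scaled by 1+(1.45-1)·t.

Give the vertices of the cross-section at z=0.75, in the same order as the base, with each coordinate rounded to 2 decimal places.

Cross-section at z=0.75: (-4.33,3.43) (-6.05,1.27) (-4.49,-3.09) (-0.63,-7.64) (4.65,0.39) (0.56,6.88)

t = z/height = 0.75/4 = 0.1875
s = 1 + (scale-1)·z/height = 1 + (1.45-1)·0.75/4 = 1.084375
θ = twist·z/height = -265°·0.75/4 = -49.6875° = -0.867210 rad
cos θ = 0.646956, sin θ = -0.762527 (intermediates below are computed at full precision and shown rounded to 5 d.p.)
v1: (-5,-1) → rotate → (-3.99731,3.16568) → ×s → (-4.33458,3.43278) → (-4.33,3.43)
v2: (-4.5,-3.5) → rotate → (-5.58015,1.16703) → ×s → (-6.05097,1.26549) → (-6.05,1.27)
v3: (-0.5,-5) → rotate → (-4.13611,-2.85352) → ×s → (-4.48510,-3.09428) → (-4.49,-3.09)
v4: (5,-5) → rotate → (-0.57786,-7.04742) → ×s → (-0.62661,-7.64204) → (-0.63,-7.64)
v5: (2.5,3.5) → rotate → (4.28624,0.35803) → ×s → (4.64789,0.38824) → (4.65,0.39)
v6: (-4.5,4.5) → rotate → (0.52007,6.34268) → ×s → (0.56395,6.87784) → (0.56,6.88)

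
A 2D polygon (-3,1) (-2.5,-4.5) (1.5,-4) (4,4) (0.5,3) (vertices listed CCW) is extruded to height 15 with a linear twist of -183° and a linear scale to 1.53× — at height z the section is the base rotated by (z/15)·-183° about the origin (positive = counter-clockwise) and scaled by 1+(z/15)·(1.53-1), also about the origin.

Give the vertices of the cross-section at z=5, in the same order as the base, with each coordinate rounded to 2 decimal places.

Cross-section at z=5: (-0.68,3.66) (-6.06,0.01) (-3.26,-3.83) (6.40,-1.83) (3.37,1.20)

t = z/height = 5/15 = 0.333333
s = 1 + (scale-1)·z/height = 1 + (1.53-1)·5/15 = 1.176667
θ = twist·z/height = -183°·5/15 = -61.0000° = -1.064651 rad
cos θ = 0.484810, sin θ = -0.874620 (intermediates below are computed at full precision and shown rounded to 5 d.p.)
v1: (-3,1) → rotate → (-0.57981,3.10867) → ×s → (-0.68224,3.65787) → (-0.68,3.66)
v2: (-2.5,-4.5) → rotate → (-5.14781,0.00491) → ×s → (-6.05726,0.00577) → (-6.06,0.01)
v3: (1.5,-4) → rotate → (-2.77126,-3.25117) → ×s → (-3.26085,-3.82554) → (-3.26,-3.83)
v4: (4,4) → rotate → (5.43772,-1.55924) → ×s → (6.39838,-1.83471) → (6.40,-1.83)
v5: (0.5,3) → rotate → (2.86626,1.01712) → ×s → (3.37264,1.19681) → (3.37,1.20)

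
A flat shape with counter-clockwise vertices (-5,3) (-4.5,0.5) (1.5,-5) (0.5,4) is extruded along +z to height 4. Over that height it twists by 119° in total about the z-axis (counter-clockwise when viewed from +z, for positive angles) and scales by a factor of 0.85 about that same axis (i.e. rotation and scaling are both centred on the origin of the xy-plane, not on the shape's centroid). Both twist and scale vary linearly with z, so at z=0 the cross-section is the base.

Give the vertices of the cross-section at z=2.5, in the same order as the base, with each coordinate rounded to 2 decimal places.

Cross-section at z=2.5: (-3.84,-3.63) (-1.53,-3.81) (4.73,0.09) (-3.37,1.41)

t = z/height = 2.5/4 = 0.625
s = 1 + (scale-1)·z/height = 1 + (0.85-1)·2.5/4 = 0.906250
θ = twist·z/height = 119°·2.5/4 = 74.3750° = 1.298089 rad
cos θ = 0.269340, sin θ = 0.963045 (intermediates below are computed at full precision and shown rounded to 5 d.p.)
v1: (-5,3) → rotate → (-4.23584,-4.00721) → ×s → (-3.83873,-3.63153) → (-3.84,-3.63)
v2: (-4.5,0.5) → rotate → (-1.69355,-4.19903) → ×s → (-1.53478,-3.80537) → (-1.53,-3.81)
v3: (1.5,-5) → rotate → (5.21924,0.09787) → ×s → (4.72993,0.08869) → (4.73,0.09)
v4: (0.5,4) → rotate → (-3.71751,1.55888) → ×s → (-3.36899,1.41274) → (-3.37,1.41)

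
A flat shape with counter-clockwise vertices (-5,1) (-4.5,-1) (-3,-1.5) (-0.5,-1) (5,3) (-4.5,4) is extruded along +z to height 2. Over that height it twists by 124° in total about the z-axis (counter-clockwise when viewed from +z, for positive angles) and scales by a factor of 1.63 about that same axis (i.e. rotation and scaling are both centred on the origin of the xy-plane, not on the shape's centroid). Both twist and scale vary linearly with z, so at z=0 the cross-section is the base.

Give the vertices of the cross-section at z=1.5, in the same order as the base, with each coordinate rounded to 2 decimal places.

Cross-section at z=1.5: (-1.09,-7.43) (1.82,-6.54) (2.44,-4.30) (1.51,-0.66) (-4.80,7.12) (-5.54,-6.93)

t = z/height = 1.5/2 = 0.75
s = 1 + (scale-1)·z/height = 1 + (1.63-1)·1.5/2 = 1.472500
θ = twist·z/height = 124°·1.5/2 = 93.0000° = 1.623156 rad
cos θ = -0.052336, sin θ = 0.998630 (intermediates below are computed at full precision and shown rounded to 5 d.p.)
v1: (-5,1) → rotate → (-0.73695,-5.04548) → ×s → (-1.08516,-7.42947) → (-1.09,-7.43)
v2: (-4.5,-1) → rotate → (1.23414,-4.44150) → ×s → (1.81727,-6.54010) → (1.82,-6.54)
v3: (-3,-1.5) → rotate → (1.65495,-2.91738) → ×s → (2.43692,-4.29585) → (2.44,-4.30)
v4: (-0.5,-1) → rotate → (1.02480,-0.44698) → ×s → (1.50901,-0.65818) → (1.51,-0.66)
v5: (5,3) → rotate → (-3.25757,4.83614) → ×s → (-4.79677,7.12122) → (-4.80,7.12)
v6: (-4.5,4) → rotate → (-3.75901,-4.70318) → ×s → (-5.53514,-6.92543) → (-5.54,-6.93)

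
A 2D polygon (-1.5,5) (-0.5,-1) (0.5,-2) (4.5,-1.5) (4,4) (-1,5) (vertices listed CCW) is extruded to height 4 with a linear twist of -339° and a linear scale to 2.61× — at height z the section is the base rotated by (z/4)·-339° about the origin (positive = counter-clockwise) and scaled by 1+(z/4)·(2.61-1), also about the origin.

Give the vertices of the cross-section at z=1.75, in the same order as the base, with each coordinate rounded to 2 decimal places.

t = z/height = 1.75/4 = 0.4375
s = 1 + (scale-1)·z/height = 1 + (2.61-1)·1.75/4 = 1.704375
θ = twist·z/height = -339°·1.75/4 = -148.3125° = -2.588541 rad
cos θ = -0.850926, sin θ = -0.525286 (intermediates below are computed at full precision and shown rounded to 5 d.p.)
v1: (-1.5,5) → rotate → (3.90282,-3.46670) → ×s → (6.65187,-5.90856) → (6.65,-5.91)
v2: (-0.5,-1) → rotate → (-0.09982,1.11357) → ×s → (-0.17014,1.89794) → (-0.17,1.90)
v3: (0.5,-2) → rotate → (-1.47603,1.43921) → ×s → (-2.51572,2.45295) → (-2.52,2.45)
v4: (4.5,-1.5) → rotate → (-4.61709,-1.08740) → ×s → (-7.86926,-1.85333) → (-7.87,-1.85)
v5: (4,4) → rotate → (-1.30256,-5.50485) → ×s → (-2.22005,-9.38232) → (-2.22,-9.38)
v6: (-1,5) → rotate → (3.47736,-3.72934) → ×s → (5.92672,-6.35620) → (5.93,-6.36)

Cross-section at z=1.75: (6.65,-5.91) (-0.17,1.90) (-2.52,2.45) (-7.87,-1.85) (-2.22,-9.38) (5.93,-6.36)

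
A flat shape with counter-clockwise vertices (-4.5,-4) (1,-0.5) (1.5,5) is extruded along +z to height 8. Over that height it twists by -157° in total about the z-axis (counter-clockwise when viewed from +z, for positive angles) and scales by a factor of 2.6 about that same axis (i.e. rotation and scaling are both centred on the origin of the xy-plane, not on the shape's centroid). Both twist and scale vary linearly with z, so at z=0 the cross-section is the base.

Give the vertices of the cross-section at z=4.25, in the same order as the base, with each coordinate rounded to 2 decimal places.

Cross-section at z=4.25: (-8.31,7.42) (-0.71,-1.94) (9.51,-1.69)

t = z/height = 4.25/8 = 0.53125
s = 1 + (scale-1)·z/height = 1 + (2.6-1)·4.25/8 = 1.850000
θ = twist·z/height = -157°·4.25/8 = -83.4063° = -1.455714 rad
cos θ = 0.114829, sin θ = -0.993385 (intermediates below are computed at full precision and shown rounded to 5 d.p.)
v1: (-4.5,-4) → rotate → (-4.49027,4.01092) → ×s → (-8.30700,7.42020) → (-8.31,7.42)
v2: (1,-0.5) → rotate → (-0.38186,-1.05080) → ×s → (-0.70645,-1.94398) → (-0.71,-1.94)
v3: (1.5,5) → rotate → (5.13917,-0.91593) → ×s → (9.50746,-1.69448) → (9.51,-1.69)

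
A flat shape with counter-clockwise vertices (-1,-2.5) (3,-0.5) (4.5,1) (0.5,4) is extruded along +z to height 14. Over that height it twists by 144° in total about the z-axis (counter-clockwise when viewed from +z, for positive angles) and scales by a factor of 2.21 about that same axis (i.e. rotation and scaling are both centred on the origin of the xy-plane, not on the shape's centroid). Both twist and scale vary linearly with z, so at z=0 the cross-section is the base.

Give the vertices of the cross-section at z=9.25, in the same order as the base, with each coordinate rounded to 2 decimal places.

Cross-section at z=9.25: (4.64,-1.39) (0.41,5.46) (-2.52,7.90) (-7.25,0.25)

t = z/height = 9.25/14 = 0.660714
s = 1 + (scale-1)·z/height = 1 + (2.21-1)·9.25/14 = 1.799464
θ = twist·z/height = 144°·9.25/14 = 95.1429° = 1.660556 rad
cos θ = -0.089639, sin θ = 0.995974 (intermediates below are computed at full precision and shown rounded to 5 d.p.)
v1: (-1,-2.5) → rotate → (2.57958,-0.77188) → ×s → (4.64185,-1.38896) → (4.64,-1.39)
v2: (3,-0.5) → rotate → (0.22907,3.03274) → ×s → (0.41220,5.45731) → (0.41,5.46)
v3: (4.5,1) → rotate → (-1.39935,4.39225) → ×s → (-2.51808,7.90369) → (-2.52,7.90)
v4: (0.5,4) → rotate → (-4.02872,0.13943) → ×s → (-7.24953,0.25090) → (-7.25,0.25)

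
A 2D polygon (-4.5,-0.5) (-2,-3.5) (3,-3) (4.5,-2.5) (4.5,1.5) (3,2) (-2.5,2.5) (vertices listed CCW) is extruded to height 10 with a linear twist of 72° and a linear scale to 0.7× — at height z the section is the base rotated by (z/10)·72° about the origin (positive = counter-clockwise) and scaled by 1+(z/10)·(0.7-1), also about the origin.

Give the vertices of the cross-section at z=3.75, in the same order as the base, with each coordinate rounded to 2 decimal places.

t = z/height = 3.75/10 = 0.375
s = 1 + (scale-1)·z/height = 1 + (0.7-1)·3.75/10 = 0.887500
θ = twist·z/height = 72°·3.75/10 = 27.0000° = 0.471239 rad
cos θ = 0.891007, sin θ = 0.453990 (intermediates below are computed at full precision and shown rounded to 5 d.p.)
v1: (-4.5,-0.5) → rotate → (-3.78253,-2.48846) → ×s → (-3.35700,-2.20851) → (-3.36,-2.21)
v2: (-2,-3.5) → rotate → (-0.19305,-4.02650) → ×s → (-0.17133,-3.57352) → (-0.17,-3.57)
v3: (3,-3) → rotate → (4.03499,-1.31105) → ×s → (3.58105,-1.16356) → (3.58,-1.16)
v4: (4.5,-2.5) → rotate → (5.14451,-0.18456) → ×s → (4.56575,-0.16380) → (4.57,-0.16)
v5: (4.5,1.5) → rotate → (3.32854,3.37947) → ×s → (2.95408,2.99928) → (2.95,3.00)
v6: (3,2) → rotate → (1.76504,3.14398) → ×s → (1.56647,2.79029) → (1.57,2.79)
v7: (-2.5,2.5) → rotate → (-3.36249,1.09254) → ×s → (-2.98421,0.96963) → (-2.98,0.97)

Cross-section at z=3.75: (-3.36,-2.21) (-0.17,-3.57) (3.58,-1.16) (4.57,-0.16) (2.95,3.00) (1.57,2.79) (-2.98,0.97)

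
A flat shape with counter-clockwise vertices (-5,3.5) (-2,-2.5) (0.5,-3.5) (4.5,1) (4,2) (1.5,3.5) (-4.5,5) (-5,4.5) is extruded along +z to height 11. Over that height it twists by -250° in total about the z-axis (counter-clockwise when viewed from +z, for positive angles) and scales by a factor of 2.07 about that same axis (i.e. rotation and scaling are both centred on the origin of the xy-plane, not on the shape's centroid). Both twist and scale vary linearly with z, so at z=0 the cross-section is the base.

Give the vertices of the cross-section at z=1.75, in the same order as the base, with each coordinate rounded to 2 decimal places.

t = z/height = 1.75/11 = 0.159091
s = 1 + (scale-1)·z/height = 1 + (2.07-1)·1.75/11 = 1.170227
θ = twist·z/height = -250°·1.75/11 = -39.7727° = -0.694165 rad
cos θ = 0.768588, sin θ = -0.639744 (intermediates below are computed at full precision and shown rounded to 5 d.p.)
v1: (-5,3.5) → rotate → (-1.60384,5.88878) → ×s → (-1.87685,6.89121) → (-1.88,6.89)
v2: (-2,-2.5) → rotate → (-3.13654,-0.64198) → ×s → (-3.67046,-0.75127) → (-3.67,-0.75)
v3: (0.5,-3.5) → rotate → (-1.85481,-3.00993) → ×s → (-2.17055,-3.52230) → (-2.17,-3.52)
v4: (4.5,1) → rotate → (4.09839,-2.11026) → ×s → (4.79605,-2.46948) → (4.80,-2.47)
v5: (4,2) → rotate → (4.35384,-1.02180) → ×s → (5.09498,-1.19574) → (5.09,-1.20)
v6: (1.5,3.5) → rotate → (3.39199,1.73044) → ×s → (3.96939,2.02501) → (3.97,2.03)
v7: (-4.5,5) → rotate → (-0.25993,6.72179) → ×s → (-0.30417,7.86602) → (-0.30,7.87)
v8: (-5,4.5) → rotate → (-0.96409,6.65737) → ×s → (-1.12821,7.79063) → (-1.13,7.79)

Cross-section at z=1.75: (-1.88,6.89) (-3.67,-0.75) (-2.17,-3.52) (4.80,-2.47) (5.09,-1.20) (3.97,2.03) (-0.30,7.87) (-1.13,7.79)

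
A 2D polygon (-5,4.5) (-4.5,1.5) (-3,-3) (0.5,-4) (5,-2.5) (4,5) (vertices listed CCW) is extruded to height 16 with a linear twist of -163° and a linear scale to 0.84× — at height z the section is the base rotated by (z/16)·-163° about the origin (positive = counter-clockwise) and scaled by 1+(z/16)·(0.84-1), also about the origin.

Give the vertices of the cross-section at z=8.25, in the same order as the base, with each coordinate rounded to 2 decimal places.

Cross-section at z=8.25: (3.63,4.99) (0.94,4.25) (-3.02,2.45) (-3.60,-0.84) (-1.81,-4.80) (4.94,-3.17)

t = z/height = 8.25/16 = 0.515625
s = 1 + (scale-1)·z/height = 1 + (0.84-1)·8.25/16 = 0.917500
θ = twist·z/height = -163°·8.25/16 = -84.0469° = -1.466895 rad
cos θ = 0.103715, sin θ = -0.994607 (intermediates below are computed at full precision and shown rounded to 5 d.p.)
v1: (-5,4.5) → rotate → (3.95716,5.43975) → ×s → (3.63069,4.99097) → (3.63,4.99)
v2: (-4.5,1.5) → rotate → (1.02519,4.63130) → ×s → (0.94062,4.24922) → (0.94,4.25)
v3: (-3,-3) → rotate → (-3.29497,2.67268) → ×s → (-3.02313,2.45218) → (-3.02,2.45)
v4: (0.5,-4) → rotate → (-3.92657,-0.91216) → ×s → (-3.60263,-0.83691) → (-3.60,-0.84)
v5: (5,-2.5) → rotate → (-1.96794,-5.23232) → ×s → (-1.80559,-4.80066) → (-1.81,-4.80)
v6: (4,5) → rotate → (5.38789,-3.45985) → ×s → (4.94339,-3.17442) → (4.94,-3.17)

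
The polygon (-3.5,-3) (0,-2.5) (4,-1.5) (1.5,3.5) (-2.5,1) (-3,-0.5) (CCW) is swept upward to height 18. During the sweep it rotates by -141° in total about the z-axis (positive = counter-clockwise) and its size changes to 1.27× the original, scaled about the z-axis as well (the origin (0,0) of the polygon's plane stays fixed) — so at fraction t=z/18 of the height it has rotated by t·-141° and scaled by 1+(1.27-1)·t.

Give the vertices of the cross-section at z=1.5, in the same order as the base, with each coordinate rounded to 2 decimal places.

t = z/height = 1.5/18 = 0.0833333
s = 1 + (scale-1)·z/height = 1 + (1.27-1)·1.5/18 = 1.022500
θ = twist·z/height = -141°·1.5/18 = -11.7500° = -0.205076 rad
cos θ = 0.979045, sin θ = -0.203642 (intermediates below are computed at full precision and shown rounded to 5 d.p.)
v1: (-3.5,-3) → rotate → (-4.03758,-2.22439) → ×s → (-4.12843,-2.27444) → (-4.13,-2.27)
v2: (0,-2.5) → rotate → (-0.50910,-2.44761) → ×s → (-0.52056,-2.50268) → (-0.52,-2.50)
v3: (4,-1.5) → rotate → (3.61072,-2.28314) → ×s → (3.69196,-2.33451) → (3.69,-2.33)
v4: (1.5,3.5) → rotate → (2.18131,3.12120) → ×s → (2.23039,3.19142) → (2.23,3.19)
v5: (-2.5,1) → rotate → (-2.24397,1.48815) → ×s → (-2.29446,1.52163) → (-2.29,1.52)
v6: (-3,-0.5) → rotate → (-3.03896,0.12140) → ×s → (-3.10733,0.12413) → (-3.11,0.12)

Cross-section at z=1.5: (-4.13,-2.27) (-0.52,-2.50) (3.69,-2.33) (2.23,3.19) (-2.29,1.52) (-3.11,0.12)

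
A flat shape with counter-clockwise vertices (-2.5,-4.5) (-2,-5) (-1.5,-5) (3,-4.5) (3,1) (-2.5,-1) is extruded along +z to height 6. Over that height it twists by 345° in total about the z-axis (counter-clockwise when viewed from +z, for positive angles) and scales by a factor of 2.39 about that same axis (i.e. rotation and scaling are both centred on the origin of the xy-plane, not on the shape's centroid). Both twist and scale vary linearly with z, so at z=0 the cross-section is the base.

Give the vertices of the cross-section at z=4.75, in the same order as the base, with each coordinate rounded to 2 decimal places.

t = z/height = 4.75/6 = 0.791667
s = 1 + (scale-1)·z/height = 1 + (2.39-1)·4.75/6 = 2.100417
θ = twist·z/height = 345°·4.75/6 = 273.1250° = 4.766931 rad
cos θ = 0.054515, sin θ = -0.998513 (intermediates below are computed at full precision and shown rounded to 5 d.p.)
v1: (-2.5,-4.5) → rotate → (-4.62959,2.25097) → ×s → (-9.72408,4.72797) → (-9.72,4.73)
v2: (-2,-5) → rotate → (-5.10159,1.72445) → ×s → (-10.71547,3.62207) → (-10.72,3.62)
v3: (-1.5,-5) → rotate → (-5.07434,1.22520) → ×s → (-10.65822,2.57342) → (-10.66,2.57)
v4: (3,-4.5) → rotate → (-4.32976,-3.24085) → ×s → (-9.09431,-6.80714) → (-9.09,-6.81)
v5: (3,1) → rotate → (1.16206,-2.94102) → ×s → (2.44080,-6.17738) → (2.44,-6.18)
v6: (-2.5,-1) → rotate → (-1.13480,2.44177) → ×s → (-2.38355,5.12873) → (-2.38,5.13)

Cross-section at z=4.75: (-9.72,4.73) (-10.72,3.62) (-10.66,2.57) (-9.09,-6.81) (2.44,-6.18) (-2.38,5.13)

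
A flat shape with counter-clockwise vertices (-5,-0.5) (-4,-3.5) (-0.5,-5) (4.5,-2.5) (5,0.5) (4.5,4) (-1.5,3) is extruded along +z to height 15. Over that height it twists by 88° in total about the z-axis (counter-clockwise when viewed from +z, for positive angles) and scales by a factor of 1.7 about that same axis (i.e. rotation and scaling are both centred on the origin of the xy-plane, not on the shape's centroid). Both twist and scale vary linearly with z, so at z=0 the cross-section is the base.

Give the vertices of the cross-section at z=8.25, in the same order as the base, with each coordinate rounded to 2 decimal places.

Cross-section at z=8.25: (-4.08,-5.64) (-0.05,-7.36) (4.72,-5.12) (6.73,2.36) (4.08,5.64) (0.00,8.34) (-4.49,1.21)

t = z/height = 8.25/15 = 0.55
s = 1 + (scale-1)·z/height = 1 + (1.7-1)·8.25/15 = 1.385000
θ = twist·z/height = 88°·8.25/15 = 48.4000° = 0.844739 rad
cos θ = 0.663926, sin θ = 0.747798 (intermediates below are computed at full precision and shown rounded to 5 d.p.)
v1: (-5,-0.5) → rotate → (-2.94573,-4.07095) → ×s → (-4.07984,-5.63827) → (-4.08,-5.64)
v2: (-4,-3.5) → rotate → (-0.03841,-5.31493) → ×s → (-0.05320,-7.36118) → (-0.05,-7.36)
v3: (-0.5,-5) → rotate → (3.40703,-3.69353) → ×s → (4.71873,-5.11554) → (4.72,-5.12)
v4: (4.5,-2.5) → rotate → (4.85716,1.70528) → ×s → (6.72717,2.36181) → (6.73,2.36)
v5: (5,0.5) → rotate → (2.94573,4.07095) → ×s → (4.07984,5.63827) → (4.08,5.64)
v6: (4.5,4) → rotate → (-0.00352,6.02080) → ×s → (-0.00488,8.33880) → (0.00,8.34)
v7: (-1.5,3) → rotate → (-3.23928,0.87008) → ×s → (-4.48641,1.20506) → (-4.49,1.21)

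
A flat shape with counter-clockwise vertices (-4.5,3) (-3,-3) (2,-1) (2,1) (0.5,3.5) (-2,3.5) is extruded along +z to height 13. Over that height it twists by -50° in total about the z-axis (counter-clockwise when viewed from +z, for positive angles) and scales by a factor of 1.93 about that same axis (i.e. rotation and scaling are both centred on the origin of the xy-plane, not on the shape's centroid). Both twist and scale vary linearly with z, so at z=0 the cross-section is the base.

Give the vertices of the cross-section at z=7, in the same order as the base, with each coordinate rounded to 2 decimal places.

t = z/height = 7/13 = 0.538462
s = 1 + (scale-1)·z/height = 1 + (1.93-1)·7/13 = 1.500769
θ = twist·z/height = -50°·7/13 = -26.9231° = -0.469896 rad
cos θ = 0.891615, sin θ = -0.452794 (intermediates below are computed at full precision and shown rounded to 5 d.p.)
v1: (-4.5,3) → rotate → (-2.65389,4.71242) → ×s → (-3.98287,7.07225) → (-3.98,7.07)
v2: (-3,-3) → rotate → (-4.03323,-1.31646) → ×s → (-6.05294,-1.97571) → (-6.05,-1.98)
v3: (2,-1) → rotate → (1.33044,-1.79720) → ×s → (1.99668,-2.69719) → (2.00,-2.70)
v4: (2,1) → rotate → (2.23602,-0.01397) → ×s → (3.35576,-0.02097) → (3.36,-0.02)
v5: (0.5,3.5) → rotate → (2.03059,2.89426) → ×s → (3.04744,4.34361) → (3.05,4.34)
v6: (-2,3.5) → rotate → (-0.19845,4.02624) → ×s → (-0.29783,6.04246) → (-0.30,6.04)

Cross-section at z=7: (-3.98,7.07) (-6.05,-1.98) (2.00,-2.70) (3.36,-0.02) (3.05,4.34) (-0.30,6.04)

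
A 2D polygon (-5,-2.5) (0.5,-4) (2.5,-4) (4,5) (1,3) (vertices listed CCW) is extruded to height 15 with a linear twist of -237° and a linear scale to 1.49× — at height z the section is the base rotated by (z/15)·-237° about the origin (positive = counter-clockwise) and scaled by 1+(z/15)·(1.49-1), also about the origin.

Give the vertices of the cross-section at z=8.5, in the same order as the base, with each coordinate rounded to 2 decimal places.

t = z/height = 8.5/15 = 0.566667
s = 1 + (scale-1)·z/height = 1 + (1.49-1)·8.5/15 = 1.277667
θ = twist·z/height = -237°·8.5/15 = -134.3000° = -2.343977 rad
cos θ = -0.698415, sin θ = -0.715693 (intermediates below are computed at full precision and shown rounded to 5 d.p.)
v1: (-5,-2.5) → rotate → (1.70284,5.32450) → ×s → (2.17567,6.80294) → (2.18,6.80)
v2: (0.5,-4) → rotate → (-3.21198,2.43581) → ×s → (-4.10384,3.11216) → (-4.10,3.11)
v3: (2.5,-4) → rotate → (-4.60881,1.00443) → ×s → (-5.88852,1.28333) → (-5.89,1.28)
v4: (4,5) → rotate → (0.78480,-6.35485) → ×s → (1.00272,-8.11938) → (1.00,-8.12)
v5: (1,3) → rotate → (1.44866,-2.81094) → ×s → (1.85091,-3.59144) → (1.85,-3.59)

Cross-section at z=8.5: (2.18,6.80) (-4.10,3.11) (-5.89,1.28) (1.00,-8.12) (1.85,-3.59)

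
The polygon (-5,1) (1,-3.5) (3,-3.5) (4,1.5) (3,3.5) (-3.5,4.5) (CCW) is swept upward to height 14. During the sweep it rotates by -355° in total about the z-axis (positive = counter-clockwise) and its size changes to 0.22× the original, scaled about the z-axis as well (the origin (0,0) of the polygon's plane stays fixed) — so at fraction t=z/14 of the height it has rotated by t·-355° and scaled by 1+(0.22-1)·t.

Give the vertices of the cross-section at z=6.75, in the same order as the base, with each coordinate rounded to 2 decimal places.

Cross-section at z=6.75: (3.18,-0.14) (-0.95,2.06) (-2.19,1.87) (-2.32,-1.31) (-1.51,-2.45) (2.59,-2.44)

t = z/height = 6.75/14 = 0.482143
s = 1 + (scale-1)·z/height = 1 + (0.22-1)·6.75/14 = 0.623929
θ = twist·z/height = -355°·6.75/14 = -171.1607° = -2.987318 rad
cos θ = -0.988123, sin θ = -0.153663 (intermediates below are computed at full precision and shown rounded to 5 d.p.)
v1: (-5,1) → rotate → (5.09428,-0.21981) → ×s → (3.17847,-0.13714) → (3.18,-0.14)
v2: (1,-3.5) → rotate → (-1.52595,3.30477) → ×s → (-0.95208,2.06194) → (-0.95,2.06)
v3: (3,-3.5) → rotate → (-3.50219,2.99744) → ×s → (-2.18512,1.87019) → (-2.19,1.87)
v4: (4,1.5) → rotate → (-3.72200,-2.09684) → ×s → (-2.32226,-1.30828) → (-2.32,-1.31)
v5: (3,3.5) → rotate → (-2.42655,-3.91942) → ×s → (-1.51399,-2.44544) → (-1.51,-2.45)
v6: (-3.5,4.5) → rotate → (4.14992,-3.90873) → ×s → (2.58925,-2.43877) → (2.59,-2.44)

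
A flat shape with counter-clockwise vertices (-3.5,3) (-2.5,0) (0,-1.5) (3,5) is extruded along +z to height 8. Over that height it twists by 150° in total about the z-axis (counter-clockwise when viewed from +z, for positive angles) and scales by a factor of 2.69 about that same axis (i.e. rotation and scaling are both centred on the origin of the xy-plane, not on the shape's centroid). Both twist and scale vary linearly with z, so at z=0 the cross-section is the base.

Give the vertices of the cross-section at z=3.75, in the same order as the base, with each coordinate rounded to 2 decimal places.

Cross-section at z=3.75: (-7.18,-4.09) (-1.51,-4.22) (2.53,-0.91) (-6.63,8.08)

t = z/height = 3.75/8 = 0.46875
s = 1 + (scale-1)·z/height = 1 + (2.69-1)·3.75/8 = 1.792188
θ = twist·z/height = 150°·3.75/8 = 70.3125° = 1.227185 rad
cos θ = 0.336890, sin θ = 0.941544 (intermediates below are computed at full precision and shown rounded to 5 d.p.)
v1: (-3.5,3) → rotate → (-4.00375,-2.28473) → ×s → (-7.17546,-4.09467) → (-7.18,-4.09)
v2: (-2.5,0) → rotate → (-0.84222,-2.35386) → ×s → (-1.50942,-4.21856) → (-1.51,-4.22)
v3: (0,-1.5) → rotate → (1.41232,-0.50533) → ×s → (2.53114,-0.90565) → (2.53,-0.91)
v4: (3,5) → rotate → (-3.69705,4.50908) → ×s → (-6.62581,8.08112) → (-6.63,8.08)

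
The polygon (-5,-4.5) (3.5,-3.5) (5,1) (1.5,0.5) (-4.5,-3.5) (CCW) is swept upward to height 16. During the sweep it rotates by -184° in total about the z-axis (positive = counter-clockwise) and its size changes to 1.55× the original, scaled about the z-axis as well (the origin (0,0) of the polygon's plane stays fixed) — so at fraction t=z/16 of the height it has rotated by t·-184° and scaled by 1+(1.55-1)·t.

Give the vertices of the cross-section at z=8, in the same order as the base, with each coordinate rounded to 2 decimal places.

Cross-section at z=8: (-5.51,6.57) (-4.62,-4.30) (1.05,-6.42) (0.57,-1.93) (-4.26,5.89)

t = z/height = 8/16 = 0.5
s = 1 + (scale-1)·z/height = 1 + (1.55-1)·8/16 = 1.275000
θ = twist·z/height = -184°·8/16 = -92.0000° = -1.605703 rad
cos θ = -0.034899, sin θ = -0.999391 (intermediates below are computed at full precision and shown rounded to 5 d.p.)
v1: (-5,-4.5) → rotate → (-4.32276,5.15400) → ×s → (-5.51152,6.57135) → (-5.51,6.57)
v2: (3.5,-3.5) → rotate → (-3.62002,-3.37572) → ×s → (-4.61552,-4.30404) → (-4.62,-4.30)
v3: (5,1) → rotate → (0.82489,-5.03185) → ×s → (1.05174,-6.41561) → (1.05,-6.42)
v4: (1.5,0.5) → rotate → (0.44735,-1.51654) → ×s → (0.57037,-1.93358) → (0.57,-1.93)
v5: (-4.5,-3.5) → rotate → (-3.34082,4.61941) → ×s → (-4.25955,5.88974) → (-4.26,5.89)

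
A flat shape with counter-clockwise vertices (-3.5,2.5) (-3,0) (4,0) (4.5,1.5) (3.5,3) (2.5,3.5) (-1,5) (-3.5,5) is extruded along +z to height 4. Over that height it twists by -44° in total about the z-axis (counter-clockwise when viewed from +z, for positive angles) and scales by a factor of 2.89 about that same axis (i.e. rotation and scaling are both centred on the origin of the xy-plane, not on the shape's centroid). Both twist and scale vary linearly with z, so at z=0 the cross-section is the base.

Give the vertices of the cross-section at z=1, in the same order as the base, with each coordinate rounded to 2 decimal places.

Cross-section at z=1: (-4.36,4.60) (-4.34,0.84) (5.78,-1.12) (6.93,0.90) (5.90,3.35) (4.60,4.36) (-0.04,7.51) (-3.65,8.21)

t = z/height = 1/4 = 0.25
s = 1 + (scale-1)·z/height = 1 + (2.89-1)·1/4 = 1.472500
θ = twist·z/height = -44°·1/4 = -11.0000° = -0.191986 rad
cos θ = 0.981627, sin θ = -0.190809 (intermediates below are computed at full precision and shown rounded to 5 d.p.)
v1: (-3.5,2.5) → rotate → (-2.95867,3.12190) → ×s → (-4.35665,4.59700) → (-4.36,4.60)
v2: (-3,0) → rotate → (-2.94488,0.57243) → ×s → (-4.33634,0.84290) → (-4.34,0.84)
v3: (4,0) → rotate → (3.92651,-0.76324) → ×s → (5.78178,-1.12386) → (5.78,-1.12)
v4: (4.5,1.5) → rotate → (4.70354,0.61380) → ×s → (6.92596,0.90382) → (6.93,0.90)
v5: (3.5,3) → rotate → (4.00812,2.27705) → ×s → (5.90196,3.35296) → (5.90,3.35)
v6: (2.5,3.5) → rotate → (3.12190,2.95867) → ×s → (4.59700,4.35665) → (4.60,4.36)
v7: (-1,5) → rotate → (-0.02758,5.09894) → ×s → (-0.04061,7.50820) → (-0.04,7.51)
v8: (-3.5,5) → rotate → (-2.48165,5.57597) → ×s → (-3.65423,8.21061) → (-3.65,8.21)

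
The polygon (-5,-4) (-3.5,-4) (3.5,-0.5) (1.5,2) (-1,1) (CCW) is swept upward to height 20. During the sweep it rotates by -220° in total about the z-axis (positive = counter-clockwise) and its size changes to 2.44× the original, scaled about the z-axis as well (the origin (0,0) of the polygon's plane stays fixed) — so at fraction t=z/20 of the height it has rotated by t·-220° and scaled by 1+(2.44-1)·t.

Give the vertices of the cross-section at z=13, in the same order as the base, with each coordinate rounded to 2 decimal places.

Cross-section at z=13: (3.07,12.01) (0.75,10.26) (-5.99,-3.30) (0.01,-4.84) (2.71,-0.38)

t = z/height = 13/20 = 0.65
s = 1 + (scale-1)·z/height = 1 + (2.44-1)·13/20 = 1.936000
θ = twist·z/height = -220°·13/20 = -143.0000° = -2.495821 rad
cos θ = -0.798636, sin θ = -0.601815 (intermediates below are computed at full precision and shown rounded to 5 d.p.)
v1: (-5,-4) → rotate → (1.58592,6.20362) → ×s → (3.07034,12.01020) → (3.07,12.01)
v2: (-3.5,-4) → rotate → (0.38796,5.30089) → ×s → (0.75110,10.26253) → (0.75,10.26)
v3: (3.5,-0.5) → rotate → (-3.09613,-1.70703) → ×s → (-5.99411,-3.30482) → (-5.99,-3.30)
v4: (1.5,2) → rotate → (0.00568,-2.49999) → ×s → (0.01099,-4.83999) → (0.01,-4.84)
v5: (-1,1) → rotate → (1.40045,-0.19682) → ×s → (2.71127,-0.38104) → (2.71,-0.38)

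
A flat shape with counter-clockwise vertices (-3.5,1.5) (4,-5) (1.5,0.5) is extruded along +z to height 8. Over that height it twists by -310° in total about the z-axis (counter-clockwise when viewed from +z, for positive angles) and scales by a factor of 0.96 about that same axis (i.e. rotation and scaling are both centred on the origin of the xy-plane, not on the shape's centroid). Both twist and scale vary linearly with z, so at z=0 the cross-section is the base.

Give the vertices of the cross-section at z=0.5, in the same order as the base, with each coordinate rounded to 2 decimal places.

t = z/height = 0.5/8 = 0.0625
s = 1 + (scale-1)·z/height = 1 + (0.96-1)·0.5/8 = 0.997500
θ = twist·z/height = -310°·0.5/8 = -19.3750° = -0.338158 rad
cos θ = 0.943368, sin θ = -0.331750 (intermediates below are computed at full precision and shown rounded to 5 d.p.)
v1: (-3.5,1.5) → rotate → (-2.80416,2.57617) → ×s → (-2.79715,2.56973) → (-2.80,2.57)
v2: (4,-5) → rotate → (2.11472,-6.04384) → ×s → (2.10944,-6.02873) → (2.11,-6.03)
v3: (1.5,0.5) → rotate → (1.58093,-0.02594) → ×s → (1.57697,-0.02588) → (1.58,-0.03)

Cross-section at z=0.5: (-2.80,2.57) (2.11,-6.03) (1.58,-0.03)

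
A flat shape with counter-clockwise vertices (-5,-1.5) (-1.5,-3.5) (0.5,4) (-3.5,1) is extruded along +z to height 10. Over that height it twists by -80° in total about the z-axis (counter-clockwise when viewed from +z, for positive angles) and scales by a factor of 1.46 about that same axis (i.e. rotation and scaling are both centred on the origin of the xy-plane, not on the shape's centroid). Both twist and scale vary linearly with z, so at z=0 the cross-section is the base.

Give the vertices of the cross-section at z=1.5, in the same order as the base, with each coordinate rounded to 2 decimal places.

Cross-section at z=1.5: (-5.56,-0.46) (-2.35,-3.33) (1.41,4.07) (-3.44,1.82)

t = z/height = 1.5/10 = 0.15
s = 1 + (scale-1)·z/height = 1 + (1.46-1)·1.5/10 = 1.069000
θ = twist·z/height = -80°·1.5/10 = -12.0000° = -0.209440 rad
cos θ = 0.978148, sin θ = -0.207912 (intermediates below are computed at full precision and shown rounded to 5 d.p.)
v1: (-5,-1.5) → rotate → (-5.20261,-0.42766) → ×s → (-5.56159,-0.45717) → (-5.56,-0.46)
v2: (-1.5,-3.5) → rotate → (-2.19491,-3.11165) → ×s → (-2.34636,-3.32635) → (-2.35,-3.33)
v3: (0.5,4) → rotate → (1.32072,3.80863) → ×s → (1.41185,4.07143) → (1.41,4.07)
v4: (-3.5,1) → rotate → (-3.21560,1.70584) → ×s → (-3.43748,1.82354) → (-3.44,1.82)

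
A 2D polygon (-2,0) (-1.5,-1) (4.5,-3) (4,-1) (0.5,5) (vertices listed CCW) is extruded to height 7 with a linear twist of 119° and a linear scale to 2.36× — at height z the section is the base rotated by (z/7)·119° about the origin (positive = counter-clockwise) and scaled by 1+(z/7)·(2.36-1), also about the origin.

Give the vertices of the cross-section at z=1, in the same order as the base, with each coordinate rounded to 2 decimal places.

Cross-section at z=1: (-2.28,-0.70) (-1.36,-1.67) (6.19,-1.86) (4.92,0.25) (-1.17,5.89)

t = z/height = 1/7 = 0.142857
s = 1 + (scale-1)·z/height = 1 + (2.36-1)·1/7 = 1.194286
θ = twist·z/height = 119°·1/7 = 17.0000° = 0.296706 rad
cos θ = 0.956305, sin θ = 0.292372 (intermediates below are computed at full precision and shown rounded to 5 d.p.)
v1: (-2,0) → rotate → (-1.91261,-0.58474) → ×s → (-2.28420,-0.69835) → (-2.28,-0.70)
v2: (-1.5,-1) → rotate → (-1.14209,-1.39486) → ×s → (-1.36398,-1.66586) → (-1.36,-1.67)
v3: (4.5,-3) → rotate → (5.18049,-1.55324) → ×s → (6.18698,-1.85501) → (6.19,-1.86)
v4: (4,-1) → rotate → (4.11759,0.21318) → ×s → (4.91758,0.25460) → (4.92,0.25)
v5: (0.5,5) → rotate → (-0.98371,4.92771) → ×s → (-1.17483,5.88509) → (-1.17,5.89)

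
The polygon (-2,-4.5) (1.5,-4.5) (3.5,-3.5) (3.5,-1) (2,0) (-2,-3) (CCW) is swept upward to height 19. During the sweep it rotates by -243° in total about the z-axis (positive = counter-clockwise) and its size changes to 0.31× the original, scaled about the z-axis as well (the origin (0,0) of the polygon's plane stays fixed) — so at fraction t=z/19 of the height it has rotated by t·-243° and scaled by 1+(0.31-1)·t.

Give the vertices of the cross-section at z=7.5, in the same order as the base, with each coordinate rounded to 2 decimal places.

t = z/height = 7.5/19 = 0.394737
s = 1 + (scale-1)·z/height = 1 + (0.31-1)·7.5/19 = 0.727632
θ = twist·z/height = -243°·7.5/19 = -95.9211° = -1.674138 rad
cos θ = -0.103158, sin θ = -0.994665 (intermediates below are computed at full precision and shown rounded to 5 d.p.)
v1: (-2,-4.5) → rotate → (-4.26968,2.45354) → ×s → (-3.10675,1.78527) → (-3.11,1.79)
v2: (1.5,-4.5) → rotate → (-4.63073,-1.02779) → ×s → (-3.36946,-0.74785) → (-3.37,-0.75)
v3: (3.5,-3.5) → rotate → (-3.84238,-3.12027) → ×s → (-2.79584,-2.27041) → (-2.80,-2.27)
v4: (3.5,-1) → rotate → (-1.35572,-3.37817) → ×s → (-0.98646,-2.45806) → (-0.99,-2.46)
v5: (2,0) → rotate → (-0.20632,-1.98933) → ×s → (-0.15012,-1.44750) → (-0.15,-1.45)
v6: (-2,-3) → rotate → (-2.77768,2.29880) → ×s → (-2.02113,1.67268) → (-2.02,1.67)

Cross-section at z=7.5: (-3.11,1.79) (-3.37,-0.75) (-2.80,-2.27) (-0.99,-2.46) (-0.15,-1.45) (-2.02,1.67)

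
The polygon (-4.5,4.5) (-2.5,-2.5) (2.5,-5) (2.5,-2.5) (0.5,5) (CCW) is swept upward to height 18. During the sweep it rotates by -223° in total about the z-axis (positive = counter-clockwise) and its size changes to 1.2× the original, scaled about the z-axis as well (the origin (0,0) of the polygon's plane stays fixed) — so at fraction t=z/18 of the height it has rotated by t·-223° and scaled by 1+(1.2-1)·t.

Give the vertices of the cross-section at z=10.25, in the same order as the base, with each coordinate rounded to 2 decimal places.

Cross-section at z=10.25: (7.02,0.99) (-0.55,3.90) (-6.12,1.13) (-3.90,-0.55) (4.11,-3.80)

t = z/height = 10.25/18 = 0.569444
s = 1 + (scale-1)·z/height = 1 + (1.2-1)·10.25/18 = 1.113889
θ = twist·z/height = -223°·10.25/18 = -126.9861° = -2.216326 rad
cos θ = -0.601621, sin θ = -0.798781 (intermediates below are computed at full precision and shown rounded to 5 d.p.)
v1: (-4.5,4.5) → rotate → (6.30181,0.88722) → ×s → (7.01952,0.98826) → (7.02,0.99)
v2: (-2.5,-2.5) → rotate → (-0.49290,3.50101) → ×s → (-0.54904,3.89973) → (-0.55,3.90)
v3: (2.5,-5) → rotate → (-5.49796,1.01115) → ×s → (-6.12412,1.12631) → (-6.12,1.13)
v4: (2.5,-2.5) → rotate → (-3.50101,-0.49290) → ×s → (-3.89973,-0.54904) → (-3.90,-0.55)
v5: (0.5,5) → rotate → (3.69310,-3.40750) → ×s → (4.11370,-3.79557) → (4.11,-3.80)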